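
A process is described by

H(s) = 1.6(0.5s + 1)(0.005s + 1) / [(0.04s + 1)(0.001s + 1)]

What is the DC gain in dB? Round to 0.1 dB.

4.1 dB

H(0) = 1.6 · 1 / 1 = 1.6
20 log₁₀(1.6) ≈ 4.08 dB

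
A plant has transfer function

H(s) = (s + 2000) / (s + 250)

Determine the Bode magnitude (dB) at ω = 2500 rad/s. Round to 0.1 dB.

2.1 dB

Substitute s = j2500:
Numerator: (j2500) + 2000 = 2000 + j2500
Denominator: (j2500) + 250 = 250 + j2500
|N| = √(2000² + 2500²) ≈ 3201.6, ∠N ≈ 51.34°
|D| = √(250² + 2500²) ≈ 2512.5, ∠D ≈ 84.29°
|H| = 3201.6 / 2512.5 ≈ 1.2743
Gain = 20 log₁₀(1.2743) ≈ 2.11 dB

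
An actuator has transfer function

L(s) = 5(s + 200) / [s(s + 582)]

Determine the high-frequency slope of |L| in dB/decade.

-20 dB/decade

Each pole contributes −20 dB/decade at high frequency; each zero contributes +20 dB/decade.
Net: 1 zero(s) − 2 pole(s) → -20 dB/decade.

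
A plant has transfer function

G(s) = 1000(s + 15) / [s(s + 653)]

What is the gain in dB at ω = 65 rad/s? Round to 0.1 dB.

At s = jω = j65:
zero (s+15): 15 + j65 → |·| = √(15²+65²) = √4450 ≈ 66.708, ∠ = arctan(65/15) ≈ 77.01°
pole (s+653): 653 + j65 → |·| = √(653²+65²) = √430634 ≈ 656.23, ∠ = arctan(65/653) ≈ 5.68°
pole at origin: |s| = 65, ∠ = 90.00° (in denominator)
|G| = 1000 · 66.708 / 42655 ≈ 1.5639
Gain = 20 log₁₀(1.5639) ≈ 3.88 dB

3.9 dB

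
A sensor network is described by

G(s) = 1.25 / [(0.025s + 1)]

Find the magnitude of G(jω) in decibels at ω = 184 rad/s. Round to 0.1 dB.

-11.5 dB

At ω = 184 rad/s:
pole (1 + j184·0.025) = 1 + j4.6 → |·| ≈ 4.7074, ∠ ≈ 77.74°
|G| = 1.25 · 1 / (4.7074) ≈ 0.26554
Gain = 20 log₁₀(0.26554) ≈ -11.52 dB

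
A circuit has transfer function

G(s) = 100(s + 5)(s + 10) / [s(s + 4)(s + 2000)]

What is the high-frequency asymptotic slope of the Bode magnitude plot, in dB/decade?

-20 dB/decade

Each pole contributes −20 dB/decade at high frequency; each zero contributes +20 dB/decade.
Net: 2 zero(s) − 3 pole(s) → -20 dB/decade.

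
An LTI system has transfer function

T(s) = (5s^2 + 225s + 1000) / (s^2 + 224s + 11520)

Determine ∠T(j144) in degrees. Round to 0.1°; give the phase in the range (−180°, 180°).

Substitute s = j144:
Numerator: 5(j144)^2 + 225(j144) + 1000 = -102680 + j32400
Denominator: (j144)^2 + 224(j144) + 11520 = -9216 + j32256
|N| = √(102680² + 32400²) ≈ 1.0767e+05, ∠N ≈ 162.49°
|D| = √(9216² + 32256²) ≈ 33547, ∠D ≈ 105.95°
∠T = 162.49° − 105.95° = 56.54°

56.5°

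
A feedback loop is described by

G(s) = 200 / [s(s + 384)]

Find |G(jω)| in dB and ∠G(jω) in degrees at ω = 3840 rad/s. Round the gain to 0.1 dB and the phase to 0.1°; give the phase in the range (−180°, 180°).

-97.4 dB, -174.3°

At s = jω = j3840:
pole (s+384): 384 + j3840 → |·| = √(384²+3840²) = √14893056 ≈ 3859.2, ∠ = arctan(3840/384) ≈ 84.29°
pole at origin: |s| = 3840, ∠ = 90.00° (in denominator)
|G| = 200 / 1.4819e+07 ≈ 1.3496e-05
Gain = 20 log₁₀(1.3496e-05) ≈ -97.40 dB
∠G = 0.00° − 174.29° = -174.29°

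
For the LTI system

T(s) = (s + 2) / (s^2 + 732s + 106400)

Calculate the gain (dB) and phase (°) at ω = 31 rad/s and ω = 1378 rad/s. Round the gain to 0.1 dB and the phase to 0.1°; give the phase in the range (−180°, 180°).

ω = 31: -70.8 dB, 74.2°; ω = 1378: -63.5 dB, -60.7°

Substitute s = j31:
Numerator: (j31) + 2 = 2 + j31
Denominator: (j31)^2 + 732(j31) + 106400 = 105439 + j22692
|N| = √(2² + 31²) ≈ 31.064, ∠N ≈ 86.31°
|D| = √(105439² + 22692²) ≈ 1.0785e+05, ∠D ≈ 12.15°
|T| = 31.064 / 1.0785e+05 ≈ 0.00028803
Gain = 20 log₁₀(0.00028803) ≈ -70.81 dB
∠T = 86.31° − 12.15° = 74.16°

Substitute s = j1378:
Numerator: (j1378) + 2 = 2 + j1378
Denominator: (j1378)^2 + 732(j1378) + 106400 = -1792484 + j1008696
|N| = √(2² + 1378²) ≈ 1378, ∠N ≈ 89.92°
|D| = √(1792484² + 1008696²) ≈ 2.0568e+06, ∠D ≈ 150.63°
|T| = 1378 / 2.0568e+06 ≈ 0.00066997
Gain = 20 log₁₀(0.00066997) ≈ -63.48 dB
∠T = 89.92° − 150.63° = -60.71°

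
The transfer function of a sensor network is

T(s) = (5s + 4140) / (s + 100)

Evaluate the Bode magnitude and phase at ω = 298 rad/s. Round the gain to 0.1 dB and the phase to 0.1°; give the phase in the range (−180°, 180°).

Substitute s = j298:
Numerator: 5(j298) + 4140 = 4140 + j1490
Denominator: (j298) + 100 = 100 + j298
|N| = √(4140² + 1490²) ≈ 4400, ∠N ≈ 19.79°
|D| = √(100² + 298²) ≈ 314.33, ∠D ≈ 71.45°
|T| = 4400 / 314.33 ≈ 13.998
Gain = 20 log₁₀(13.998) ≈ 22.92 dB
∠T = 19.79° − 71.45° = -51.66°

22.9 dB, -51.7°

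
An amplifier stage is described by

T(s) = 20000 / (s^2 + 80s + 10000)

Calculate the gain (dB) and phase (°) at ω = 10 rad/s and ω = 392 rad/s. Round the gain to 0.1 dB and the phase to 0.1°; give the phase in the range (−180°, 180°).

At s = jω = j10:
quadratic: (j10)² + 80·j10 + 10000 = 9900 + j800 → |·| ≈ 9932.3, ∠ ≈ 4.62°
|T| = 20000 / 9932.3 ≈ 2.0136
Gain = 20 log₁₀(2.0136) ≈ 6.08 dB
∠T = 0.00° − 4.62° = -4.62°

At s = jω = j392:
quadratic: (j392)² + 80·j392 + 10000 = -143664 + j31360 → |·| ≈ 1.4705e+05, ∠ ≈ 167.69°
|T| = 20000 / 1.4705e+05 ≈ 0.13601
Gain = 20 log₁₀(0.13601) ≈ -17.33 dB
∠T = 0.00° − 167.69° = -167.69°

ω = 10: 6.1 dB, -4.6°; ω = 392: -17.3 dB, -167.7°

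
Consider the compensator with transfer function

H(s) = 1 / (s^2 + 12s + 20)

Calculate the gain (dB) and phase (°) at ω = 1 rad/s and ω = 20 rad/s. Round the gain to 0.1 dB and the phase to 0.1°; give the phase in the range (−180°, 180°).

Substitute s = j1:
Numerator: 1 = 1 + j0
Denominator: (j1)^2 + 12(j1) + 20 = 19 + j12
|N| = √(1² + 0²) ≈ 1, ∠N ≈ 0.00°
|D| = √(19² + 12²) ≈ 22.472, ∠D ≈ 32.28°
|H| = 1 / 22.472 ≈ 0.0445
Gain = 20 log₁₀(0.0445) ≈ -27.03 dB
∠H = 0.00° − 32.28° = -32.28°

Substitute s = j20:
Numerator: 1 = 1 + j0
Denominator: (j20)^2 + 12(j20) + 20 = -380 + j240
|N| = √(1² + 0²) ≈ 1, ∠N ≈ 0.00°
|D| = √(380² + 240²) ≈ 449.44, ∠D ≈ 147.72°
|H| = 1 / 449.44 ≈ 0.002225
Gain = 20 log₁₀(0.002225) ≈ -53.05 dB
∠H = 0.00° − 147.72° = -147.72°

ω = 1: -27.0 dB, -32.3°; ω = 20: -53.1 dB, -147.7°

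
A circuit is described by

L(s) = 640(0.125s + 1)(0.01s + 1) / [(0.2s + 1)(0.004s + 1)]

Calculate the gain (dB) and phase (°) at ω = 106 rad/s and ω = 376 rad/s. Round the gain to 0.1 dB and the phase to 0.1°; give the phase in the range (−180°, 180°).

At ω = 106 rad/s:
zero (1 + j106·0.125) = 1 + j13.25 → |·| ≈ 13.288, ∠ ≈ 85.68°
zero (1 + j106·0.01) = 1 + j1.06 → |·| ≈ 1.4573, ∠ ≈ 46.67°
pole (1 + j106·0.2) = 1 + j21.2 → |·| ≈ 21.224, ∠ ≈ 87.30°
pole (1 + j106·0.004) = 1 + j0.424 → |·| ≈ 1.0862, ∠ ≈ 22.98°
|L| = 640 · 13.288 · 1.4573 / (21.224 · 1.0862) ≈ 537.59
Gain = 20 log₁₀(537.59) ≈ 54.61 dB
∠L = (85.68° + 46.67°) − (87.30° + 22.98°) = 22.07°

At ω = 376 rad/s:
zero (1 + j376·0.125) = 1 + j47 → |·| ≈ 47.011, ∠ ≈ 88.78°
zero (1 + j376·0.01) = 1 + j3.76 → |·| ≈ 3.8907, ∠ ≈ 75.11°
pole (1 + j376·0.2) = 1 + j75.2 → |·| ≈ 75.207, ∠ ≈ 89.24°
pole (1 + j376·0.004) = 1 + j1.504 → |·| ≈ 1.8061, ∠ ≈ 56.38°
|L| = 640 · 47.011 · 3.8907 / (75.207 · 1.8061) ≈ 861.8
Gain = 20 log₁₀(861.8) ≈ 58.71 dB
∠L = (88.78° + 75.11°) − (89.24° + 56.38°) = 18.27°

ω = 106: 54.6 dB, 22.1°; ω = 376: 58.7 dB, 18.3°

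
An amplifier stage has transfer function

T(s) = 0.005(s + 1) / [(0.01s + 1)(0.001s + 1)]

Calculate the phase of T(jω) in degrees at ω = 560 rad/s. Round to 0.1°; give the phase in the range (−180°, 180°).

-19.2°

At ω = 560 rad/s:
zero (1 + j560·1) = 1 + j560 → |·| ≈ 560, ∠ ≈ 89.90°
pole (1 + j560·0.01) = 1 + j5.6 → |·| ≈ 5.6886, ∠ ≈ 79.88°
pole (1 + j560·0.001) = 1 + j0.56 → |·| ≈ 1.1461, ∠ ≈ 29.25°
∠T = (89.90°) − (79.88° + 29.25°) = -19.23°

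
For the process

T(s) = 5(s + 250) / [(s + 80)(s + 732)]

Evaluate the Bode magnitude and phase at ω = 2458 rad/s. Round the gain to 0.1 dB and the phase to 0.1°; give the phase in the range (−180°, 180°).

At s = jω = j2458:
zero (s+250): 250 + j2458 → |·| = √(250²+2458²) = √6104264 ≈ 2470.7, ∠ = arctan(2458/250) ≈ 84.19°
pole (s+80): 80 + j2458 → |·| = √(80²+2458²) = √6048164 ≈ 2459.3, ∠ = arctan(2458/80) ≈ 88.14°
pole (s+732): 732 + j2458 → |·| = √(732²+2458²) = √6577588 ≈ 2564.7, ∠ = arctan(2458/732) ≈ 73.42°
|T| = 5 · 2470.7 / 6.3074e+06 ≈ 0.0019586
Gain = 20 log₁₀(0.0019586) ≈ -54.16 dB
∠T = 84.19° − 161.56° = -77.37°

-54.2 dB, -77.4°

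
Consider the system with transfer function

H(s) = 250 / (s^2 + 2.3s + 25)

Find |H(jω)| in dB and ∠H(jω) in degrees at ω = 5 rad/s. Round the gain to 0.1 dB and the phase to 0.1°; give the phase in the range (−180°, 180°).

26.7 dB, -90.0°

At s = jω = j5:
quadratic: (j5)² + 2.3·j5 + 25 = 0 + j11.5 → |·| ≈ 11.5, ∠ ≈ 90.00°
|H| = 250 / 11.5 ≈ 21.739
Gain = 20 log₁₀(21.739) ≈ 26.74 dB
∠H = 0.00° − 90.00° = -90.00°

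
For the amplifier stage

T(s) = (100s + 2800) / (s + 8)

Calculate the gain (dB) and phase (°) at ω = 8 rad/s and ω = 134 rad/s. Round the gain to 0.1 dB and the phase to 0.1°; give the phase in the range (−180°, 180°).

ω = 8: 48.2 dB, -29.1°; ω = 134: 40.2 dB, -8.4°

Substitute s = j8:
Numerator: 100(j8) + 2800 = 2800 + j800
Denominator: (j8) + 8 = 8 + j8
|N| = √(2800² + 800²) ≈ 2912, ∠N ≈ 15.95°
|D| = √(8² + 8²) ≈ 11.314, ∠D ≈ 45.00°
|T| = 2912 / 11.314 ≈ 257.38
Gain = 20 log₁₀(257.38) ≈ 48.21 dB
∠T = 15.95° − 45.00° = -29.05°

Substitute s = j134:
Numerator: 100(j134) + 2800 = 2800 + j13400
Denominator: (j134) + 8 = 8 + j134
|N| = √(2800² + 13400²) ≈ 13689, ∠N ≈ 78.20°
|D| = √(8² + 134²) ≈ 134.24, ∠D ≈ 86.58°
|T| = 13689 / 134.24 ≈ 101.97
Gain = 20 log₁₀(101.97) ≈ 40.17 dB
∠T = 78.20° − 86.58° = -8.38°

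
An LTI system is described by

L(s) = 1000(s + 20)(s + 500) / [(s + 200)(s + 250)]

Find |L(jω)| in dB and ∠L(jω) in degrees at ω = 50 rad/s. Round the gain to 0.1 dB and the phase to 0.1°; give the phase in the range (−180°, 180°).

At s = jω = j50:
zero (s+20): 20 + j50 → |·| = √(20²+50²) = √2900 ≈ 53.852, ∠ = arctan(50/20) ≈ 68.20°
zero (s+500): 500 + j50 → |·| = √(500²+50²) = √252500 ≈ 502.49, ∠ = arctan(50/500) ≈ 5.71°
pole (s+200): 200 + j50 → |·| = √(200²+50²) = √42500 ≈ 206.16, ∠ = arctan(50/200) ≈ 14.04°
pole (s+250): 250 + j50 → |·| = √(250²+50²) = √65000 ≈ 254.95, ∠ = arctan(50/250) ≈ 11.31°
|L| = 1000 · 27060 / 52560 ≈ 514.84
Gain = 20 log₁₀(514.84) ≈ 54.23 dB
∠L = 73.91° − 25.35° = 48.56°

54.2 dB, 48.6°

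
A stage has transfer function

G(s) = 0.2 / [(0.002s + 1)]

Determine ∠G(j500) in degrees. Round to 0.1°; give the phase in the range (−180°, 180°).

-45.0°

At ω = 500 rad/s:
pole (1 + j500·0.002) = 1 + j1 → |·| ≈ 1.4142, ∠ ≈ 45.00°
∠G = (0°) − (45.00°) = -45.00°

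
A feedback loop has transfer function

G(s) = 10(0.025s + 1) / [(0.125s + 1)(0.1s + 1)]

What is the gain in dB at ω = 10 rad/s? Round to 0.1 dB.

At ω = 10 rad/s:
zero (1 + j10·0.025) = 1 + j0.25 → |·| ≈ 1.0308, ∠ ≈ 14.04°
pole (1 + j10·0.125) = 1 + j1.25 → |·| ≈ 1.6008, ∠ ≈ 51.34°
pole (1 + j10·0.1) = 1 + j1 → |·| ≈ 1.4142, ∠ ≈ 45.00°
|G| = 10 · 1.0308 / (1.6008 · 1.4142) ≈ 4.5533
Gain = 20 log₁₀(4.5533) ≈ 13.17 dB

13.2 dB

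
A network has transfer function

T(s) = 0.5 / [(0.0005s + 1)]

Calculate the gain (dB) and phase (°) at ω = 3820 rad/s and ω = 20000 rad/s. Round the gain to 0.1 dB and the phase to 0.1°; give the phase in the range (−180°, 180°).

At ω = 3820 rad/s:
pole (1 + j3820·0.0005) = 1 + j1.91 → |·| ≈ 2.1559, ∠ ≈ 62.37°
|T| = 0.5 · 1 / (2.1559) ≈ 0.23192
Gain = 20 log₁₀(0.23192) ≈ -12.69 dB
∠T = (0°) − (62.37°) = -62.37°

At ω = 20000 rad/s:
pole (1 + j20000·0.0005) = 1 + j10 → |·| ≈ 10.05, ∠ ≈ 84.29°
|T| = 0.5 · 1 / (10.05) ≈ 0.049751
Gain = 20 log₁₀(0.049751) ≈ -26.06 dB
∠T = (0°) − (84.29°) = -84.29°

ω = 3820: -12.7 dB, -62.4°; ω = 20000: -26.1 dB, -84.3°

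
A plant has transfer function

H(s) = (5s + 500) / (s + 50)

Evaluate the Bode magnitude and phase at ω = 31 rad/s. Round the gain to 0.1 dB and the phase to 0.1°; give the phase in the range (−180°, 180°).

Substitute s = j31:
Numerator: 5(j31) + 500 = 500 + j155
Denominator: (j31) + 50 = 50 + j31
|N| = √(500² + 155²) ≈ 523.47, ∠N ≈ 17.22°
|D| = √(50² + 31²) ≈ 58.83, ∠D ≈ 31.80°
|H| = 523.47 / 58.83 ≈ 8.898
Gain = 20 log₁₀(8.898) ≈ 18.99 dB
∠H = 17.22° − 31.80° = -14.58°

19.0 dB, -14.6°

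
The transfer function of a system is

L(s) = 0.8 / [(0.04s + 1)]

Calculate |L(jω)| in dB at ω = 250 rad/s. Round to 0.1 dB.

-22.0 dB

At ω = 250 rad/s:
pole (1 + j250·0.04) = 1 + j10 → |·| ≈ 10.05, ∠ ≈ 84.29°
|L| = 0.8 · 1 / (10.05) ≈ 0.079602
Gain = 20 log₁₀(0.079602) ≈ -21.98 dB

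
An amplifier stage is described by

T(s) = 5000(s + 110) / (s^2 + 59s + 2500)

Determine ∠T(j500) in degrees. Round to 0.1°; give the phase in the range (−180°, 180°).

-95.6°

At s = jω = j500:
zero (s+110): 110 + j500 → |·| = √(110²+500²) = √262100 ≈ 511.96, ∠ = arctan(500/110) ≈ 77.59°
quadratic: (j500)² + 59·j500 + 2500 = -247500 + j29500 → |·| ≈ 2.4925e+05, ∠ ≈ 173.20°
∠T = 77.59° − 173.20° = -95.61°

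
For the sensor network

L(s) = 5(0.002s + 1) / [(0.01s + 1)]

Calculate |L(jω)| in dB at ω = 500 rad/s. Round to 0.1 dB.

2.8 dB

At ω = 500 rad/s:
zero (1 + j500·0.002) = 1 + j1 → |·| ≈ 1.4142, ∠ ≈ 45.00°
pole (1 + j500·0.01) = 1 + j5 → |·| ≈ 5.099, ∠ ≈ 78.69°
|L| = 5 · 1.4142 / (5.099) ≈ 1.3867
Gain = 20 log₁₀(1.3867) ≈ 2.84 dB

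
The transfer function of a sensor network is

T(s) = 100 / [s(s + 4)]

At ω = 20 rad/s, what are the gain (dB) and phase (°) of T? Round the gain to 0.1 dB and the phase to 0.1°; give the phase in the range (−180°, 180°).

At s = jω = j20:
pole (s+4): 4 + j20 → |·| = √(4²+20²) = √416 ≈ 20.396, ∠ = arctan(20/4) ≈ 78.69°
pole at origin: |s| = 20, ∠ = 90.00° (in denominator)
|T| = 100 / 407.92 ≈ 0.24515
Gain = 20 log₁₀(0.24515) ≈ -12.21 dB
∠T = 0.00° − 168.69° = -168.69°

-12.2 dB, -168.7°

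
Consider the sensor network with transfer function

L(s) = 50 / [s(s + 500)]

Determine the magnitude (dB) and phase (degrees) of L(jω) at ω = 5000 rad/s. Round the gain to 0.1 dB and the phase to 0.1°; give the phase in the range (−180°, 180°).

-114.0 dB, -174.3°

At s = jω = j5000:
pole (s+500): 500 + j5000 → |·| = √(500²+5000²) = √25250000 ≈ 5024.9, ∠ = arctan(5000/500) ≈ 84.29°
pole at origin: |s| = 5000, ∠ = 90.00° (in denominator)
|L| = 50 / 2.5124e+07 ≈ 1.9901e-06
Gain = 20 log₁₀(1.9901e-06) ≈ -114.02 dB
∠L = 0.00° − 174.29° = -174.29°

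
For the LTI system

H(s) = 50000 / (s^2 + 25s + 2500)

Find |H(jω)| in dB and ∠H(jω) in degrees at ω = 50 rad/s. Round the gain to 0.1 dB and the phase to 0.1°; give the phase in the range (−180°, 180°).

32.0 dB, -90.0°

At s = jω = j50:
quadratic: (j50)² + 25·j50 + 2500 = 0 + j1250 → |·| ≈ 1250, ∠ ≈ 90.00°
|H| = 50000 / 1250 ≈ 40
Gain = 20 log₁₀(40) ≈ 32.04 dB
∠H = 0.00° − 90.00° = -90.00°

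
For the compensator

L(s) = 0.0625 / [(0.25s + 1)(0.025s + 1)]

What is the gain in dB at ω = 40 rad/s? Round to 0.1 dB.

At ω = 40 rad/s:
pole (1 + j40·0.25) = 1 + j10 → |·| ≈ 10.05, ∠ ≈ 84.29°
pole (1 + j40·0.025) = 1 + j1 → |·| ≈ 1.4142, ∠ ≈ 45.00°
|L| = 0.0625 · 1 / (10.05 · 1.4142) ≈ 0.0043975
Gain = 20 log₁₀(0.0043975) ≈ -47.14 dB

-47.1 dB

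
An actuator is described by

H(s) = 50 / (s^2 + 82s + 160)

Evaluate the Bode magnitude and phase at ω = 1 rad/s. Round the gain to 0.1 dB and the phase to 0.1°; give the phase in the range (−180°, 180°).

Substitute s = j1:
Numerator: 50 = 50 + j0
Denominator: (j1)^2 + 82(j1) + 160 = 159 + j82
|N| = √(50² + 0²) ≈ 50, ∠N ≈ 0.00°
|D| = √(159² + 82²) ≈ 178.9, ∠D ≈ 27.28°
|H| = 50 / 178.9 ≈ 0.27949
Gain = 20 log₁₀(0.27949) ≈ -11.07 dB
∠H = 0.00° − 27.28° = -27.28°

-11.1 dB, -27.3°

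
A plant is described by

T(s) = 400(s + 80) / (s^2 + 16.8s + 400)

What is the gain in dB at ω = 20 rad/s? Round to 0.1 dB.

39.8 dB

At s = jω = j20:
zero (s+80): 80 + j20 → |·| = √(80²+20²) = √6800 ≈ 82.462, ∠ = arctan(20/80) ≈ 14.04°
quadratic: (j20)² + 16.8·j20 + 400 = 0 + j336 → |·| ≈ 336, ∠ ≈ 90.00°
|T| = 400 · 82.462 / 336 ≈ 98.169
Gain = 20 log₁₀(98.169) ≈ 39.84 dB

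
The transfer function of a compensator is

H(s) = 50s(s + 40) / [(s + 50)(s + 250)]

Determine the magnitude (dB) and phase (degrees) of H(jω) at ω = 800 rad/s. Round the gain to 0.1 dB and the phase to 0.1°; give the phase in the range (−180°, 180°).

33.6 dB, 18.1°

At s = jω = j800:
zero (s+40): 40 + j800 → |·| = √(40²+800²) = √641600 ≈ 801, ∠ = arctan(800/40) ≈ 87.14°
zero at origin: s = j800 → |·| = 800, ∠ = 90.00°
pole (s+50): 50 + j800 → |·| = √(50²+800²) = √642500 ≈ 801.56, ∠ = arctan(800/50) ≈ 86.42°
pole (s+250): 250 + j800 → |·| = √(250²+800²) = √702500 ≈ 838.15, ∠ = arctan(800/250) ≈ 72.65°
|H| = 50 · 6.408e+05 / 6.7183e+05 ≈ 47.691
Gain = 20 log₁₀(47.691) ≈ 33.57 dB
∠H = 177.14° − 159.07° = 18.07°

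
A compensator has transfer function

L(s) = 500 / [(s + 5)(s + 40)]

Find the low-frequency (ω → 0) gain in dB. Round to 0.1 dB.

L(0) = 500 / (5·40) = 2.5
20 log₁₀(2.5) ≈ 7.96 dB

8.0 dB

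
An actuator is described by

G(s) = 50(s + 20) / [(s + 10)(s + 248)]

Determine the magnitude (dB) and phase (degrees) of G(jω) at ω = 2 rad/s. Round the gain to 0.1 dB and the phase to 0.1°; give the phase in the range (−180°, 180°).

At s = jω = j2:
zero (s+20): 20 + j2 → |·| = √(20²+2²) = √404 ≈ 20.1, ∠ = arctan(2/20) ≈ 5.71°
pole (s+10): 10 + j2 → |·| = √(10²+2²) = √104 ≈ 10.198, ∠ = arctan(2/10) ≈ 11.31°
pole (s+248): 248 + j2 → |·| = √(248²+2²) = √61508 ≈ 248.01, ∠ = arctan(2/248) ≈ 0.46°
|G| = 50 · 20.1 / 2529.2 ≈ 0.39736
Gain = 20 log₁₀(0.39736) ≈ -8.02 dB
∠G = 5.71° − 11.77° = -6.06°

-8.0 dB, -6.1°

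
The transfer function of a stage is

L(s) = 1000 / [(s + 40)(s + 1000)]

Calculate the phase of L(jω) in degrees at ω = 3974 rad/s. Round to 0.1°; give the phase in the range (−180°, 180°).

-165.3°

At s = jω = j3974:
pole (s+40): 40 + j3974 → |·| = √(40²+3974²) = √15794276 ≈ 3974.2, ∠ = arctan(3974/40) ≈ 89.42°
pole (s+1000): 1000 + j3974 → |·| = √(1000²+3974²) = √16792676 ≈ 4097.9, ∠ = arctan(3974/1000) ≈ 75.88°
∠L = 0.00° − 165.30° = -165.30°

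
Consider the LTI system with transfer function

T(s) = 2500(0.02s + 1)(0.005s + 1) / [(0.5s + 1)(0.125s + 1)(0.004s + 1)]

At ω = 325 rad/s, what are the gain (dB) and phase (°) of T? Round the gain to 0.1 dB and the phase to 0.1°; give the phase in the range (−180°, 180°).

At ω = 325 rad/s:
zero (1 + j325·0.02) = 1 + j6.5 → |·| ≈ 6.5765, ∠ ≈ 81.25°
zero (1 + j325·0.005) = 1 + j1.625 → |·| ≈ 1.908, ∠ ≈ 58.39°
pole (1 + j325·0.5) = 1 + j162.5 → |·| ≈ 162.5, ∠ ≈ 89.65°
pole (1 + j325·0.125) = 1 + j40.625 → |·| ≈ 40.637, ∠ ≈ 88.59°
pole (1 + j325·0.004) = 1 + j1.3 → |·| ≈ 1.6401, ∠ ≈ 52.43°
|T| = 2500 · 6.5765 · 1.908 / (162.5 · 40.637 · 1.6401) ≈ 2.8965
Gain = 20 log₁₀(2.8965) ≈ 9.24 dB
∠T = (81.25° + 58.39°) − (89.65° + 88.59° + 52.43°) = -91.03°

9.2 dB, -91.0°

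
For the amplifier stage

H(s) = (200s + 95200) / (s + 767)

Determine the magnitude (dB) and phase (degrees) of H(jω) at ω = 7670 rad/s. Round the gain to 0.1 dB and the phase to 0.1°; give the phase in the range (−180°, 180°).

Substitute s = j7670:
Numerator: 200(j7670) + 95200 = 95200 + j1534000
Denominator: (j7670) + 767 = 767 + j7670
|N| = √(95200² + 1534000²) ≈ 1.537e+06, ∠N ≈ 86.45°
|D| = √(767² + 7670²) ≈ 7708.3, ∠D ≈ 84.29°
|H| = 1.537e+06 / 7708.3 ≈ 199.4
Gain = 20 log₁₀(199.4) ≈ 45.99 dB
∠H = 86.45° − 84.29° = 2.16°

46.0 dB, 2.2°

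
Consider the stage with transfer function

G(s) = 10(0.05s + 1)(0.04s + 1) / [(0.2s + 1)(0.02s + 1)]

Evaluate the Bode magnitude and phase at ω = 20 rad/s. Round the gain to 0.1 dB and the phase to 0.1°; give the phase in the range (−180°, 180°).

At ω = 20 rad/s:
zero (1 + j20·0.05) = 1 + j1 → |·| ≈ 1.4142, ∠ ≈ 45.00°
zero (1 + j20·0.04) = 1 + j0.8 → |·| ≈ 1.2806, ∠ ≈ 38.66°
pole (1 + j20·0.2) = 1 + j4 → |·| ≈ 4.1231, ∠ ≈ 75.96°
pole (1 + j20·0.02) = 1 + j0.4 → |·| ≈ 1.077, ∠ ≈ 21.80°
|G| = 10 · 1.4142 · 1.2806 / (4.1231 · 1.077) ≈ 4.0784
Gain = 20 log₁₀(4.0784) ≈ 12.21 dB
∠G = (45.00° + 38.66°) − (75.96° + 21.80°) = -14.10°

12.2 dB, -14.1°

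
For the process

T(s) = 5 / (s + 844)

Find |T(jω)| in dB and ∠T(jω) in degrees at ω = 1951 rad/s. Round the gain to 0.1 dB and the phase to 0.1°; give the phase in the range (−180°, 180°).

At s = jω = j1951:
pole (s+844): 844 + j1951 → |·| = √(844²+1951²) = √4518737 ≈ 2125.7, ∠ = arctan(1951/844) ≈ 66.61°
|T| = 5 / 2125.7 ≈ 0.0023522
Gain = 20 log₁₀(0.0023522) ≈ -52.57 dB
∠T = 0.00° − 66.61° = -66.61°

-52.6 dB, -66.6°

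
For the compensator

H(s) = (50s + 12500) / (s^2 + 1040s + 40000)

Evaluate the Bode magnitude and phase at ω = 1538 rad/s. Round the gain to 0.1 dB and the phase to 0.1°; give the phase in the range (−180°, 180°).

-31.2 dB, -64.7°

Substitute s = j1538:
Numerator: 50(j1538) + 12500 = 12500 + j76900
Denominator: (j1538)^2 + 1040(j1538) + 40000 = -2325444 + j1599520
|N| = √(12500² + 76900²) ≈ 77909, ∠N ≈ 80.77°
|D| = √(2325444² + 1599520²) ≈ 2.8224e+06, ∠D ≈ 145.48°
|H| = 77909 / 2.8224e+06 ≈ 0.027604
Gain = 20 log₁₀(0.027604) ≈ -31.18 dB
∠H = 80.77° − 145.48° = -64.71°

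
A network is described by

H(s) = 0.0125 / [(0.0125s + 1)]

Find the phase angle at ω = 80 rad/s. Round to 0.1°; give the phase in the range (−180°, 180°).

At ω = 80 rad/s:
pole (1 + j80·0.0125) = 1 + j1 → |·| ≈ 1.4142, ∠ ≈ 45.00°
∠H = (0°) − (45.00°) = -45.00°

-45.0°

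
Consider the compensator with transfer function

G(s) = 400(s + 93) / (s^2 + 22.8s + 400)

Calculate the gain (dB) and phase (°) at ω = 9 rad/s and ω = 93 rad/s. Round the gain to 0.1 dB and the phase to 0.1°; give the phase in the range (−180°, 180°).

ω = 9: 39.9 dB, -27.2°; ω = 93: 15.8 dB, -120.6°

At s = jω = j9:
zero (s+93): 93 + j9 → |·| = √(93²+9²) = √8730 ≈ 93.434, ∠ = arctan(9/93) ≈ 5.53°
quadratic: (j9)² + 22.8·j9 + 400 = 319 + j205.2 → |·| ≈ 379.3, ∠ ≈ 32.75°
|G| = 400 · 93.434 / 379.3 ≈ 98.533
Gain = 20 log₁₀(98.533) ≈ 39.87 dB
∠G = 5.53° − 32.75° = -27.22°

At s = jω = j93:
zero (s+93): 93 + j93 → |·| = √(93²+93²) = √17298 ≈ 131.52, ∠ = arctan(93/93) ≈ 45.00°
quadratic: (j93)² + 22.8·j93 + 400 = -8249 + j2120.4 → |·| ≈ 8517.2, ∠ ≈ 165.58°
|G| = 400 · 131.52 / 8517.2 ≈ 6.1767
Gain = 20 log₁₀(6.1767) ≈ 15.82 dB
∠G = 45.00° − 165.58° = -120.58°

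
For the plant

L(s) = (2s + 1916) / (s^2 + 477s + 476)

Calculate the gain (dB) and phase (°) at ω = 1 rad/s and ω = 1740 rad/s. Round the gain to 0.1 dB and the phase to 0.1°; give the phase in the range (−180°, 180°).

Substitute s = j1:
Numerator: 2(j1) + 1916 = 1916 + j2
Denominator: (j1)^2 + 477(j1) + 476 = 475 + j477
|N| = √(1916² + 2²) ≈ 1916, ∠N ≈ 0.06°
|D| = √(475² + 477²) ≈ 673.17, ∠D ≈ 45.12°
|L| = 1916 / 673.17 ≈ 2.8462
Gain = 20 log₁₀(2.8462) ≈ 9.09 dB
∠L = 0.06° − 45.12° = -45.06°

Substitute s = j1740:
Numerator: 2(j1740) + 1916 = 1916 + j3480
Denominator: (j1740)^2 + 477(j1740) + 476 = -3027124 + j829980
|N| = √(1916² + 3480²) ≈ 3972.6, ∠N ≈ 61.16°
|D| = √(3027124² + 829980²) ≈ 3.1388e+06, ∠D ≈ 164.67°
|L| = 3972.6 / 3.1388e+06 ≈ 0.0012656
Gain = 20 log₁₀(0.0012656) ≈ -57.95 dB
∠L = 61.16° − 164.67° = -103.51°

ω = 1: 9.1 dB, -45.1°; ω = 1740: -58.0 dB, -103.5°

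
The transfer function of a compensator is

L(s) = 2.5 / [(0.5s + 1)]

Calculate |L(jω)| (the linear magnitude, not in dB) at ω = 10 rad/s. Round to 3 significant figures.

0.490

At ω = 10 rad/s:
pole (1 + j10·0.5) = 1 + j5 → |·| ≈ 5.099, ∠ ≈ 78.69°
|L| = 2.5 · 1 / (5.099) ≈ 0.49029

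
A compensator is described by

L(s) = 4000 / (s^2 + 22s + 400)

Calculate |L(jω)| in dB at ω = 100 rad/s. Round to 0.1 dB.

-7.8 dB

At s = jω = j100:
quadratic: (j100)² + 22·j100 + 400 = -9600 + j2200 → |·| ≈ 9848.9, ∠ ≈ 167.09°
|L| = 4000 / 9848.9 ≈ 0.40614
Gain = 20 log₁₀(0.40614) ≈ -7.83 dB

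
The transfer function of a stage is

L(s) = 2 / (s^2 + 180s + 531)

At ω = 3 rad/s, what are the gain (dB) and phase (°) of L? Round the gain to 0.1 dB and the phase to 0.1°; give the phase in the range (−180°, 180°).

-51.5 dB, -46.0°

Substitute s = j3:
Numerator: 2 = 2 + j0
Denominator: (j3)^2 + 180(j3) + 531 = 522 + j540
|N| = √(2² + 0²) ≈ 2, ∠N ≈ 0.00°
|D| = √(522² + 540²) ≈ 751.06, ∠D ≈ 45.97°
|L| = 2 / 751.06 ≈ 0.0026629
Gain = 20 log₁₀(0.0026629) ≈ -51.49 dB
∠L = 0.00° − 45.97° = -45.97°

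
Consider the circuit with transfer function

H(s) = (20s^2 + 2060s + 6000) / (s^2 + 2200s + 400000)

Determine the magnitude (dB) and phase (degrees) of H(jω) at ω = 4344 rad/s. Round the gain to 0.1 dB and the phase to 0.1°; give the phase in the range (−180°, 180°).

Substitute s = j4344:
Numerator: 20(j4344)^2 + 2060(j4344) + 6000 = -377400720 + j8948640
Denominator: (j4344)^2 + 2200(j4344) + 400000 = -18470336 + j9556800
|N| = √(377400720² + 8948640²) ≈ 3.7751e+08, ∠N ≈ 178.64°
|D| = √(18470336² + 9556800²) ≈ 2.0796e+07, ∠D ≈ 152.64°
|H| = 3.7751e+08 / 2.0796e+07 ≈ 18.153
Gain = 20 log₁₀(18.153) ≈ 25.18 dB
∠H = 178.64° − 152.64° = 26.00°

25.2 dB, 26.0°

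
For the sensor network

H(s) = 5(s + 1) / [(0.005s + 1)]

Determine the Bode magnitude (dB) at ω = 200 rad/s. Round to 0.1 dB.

At ω = 200 rad/s:
zero (1 + j200·1) = 1 + j200 → |·| ≈ 200, ∠ ≈ 89.71°
pole (1 + j200·0.005) = 1 + j1 → |·| ≈ 1.4142, ∠ ≈ 45.00°
|H| = 5 · 200 / (1.4142) ≈ 707.11
Gain = 20 log₁₀(707.11) ≈ 56.99 dB

57.0 dB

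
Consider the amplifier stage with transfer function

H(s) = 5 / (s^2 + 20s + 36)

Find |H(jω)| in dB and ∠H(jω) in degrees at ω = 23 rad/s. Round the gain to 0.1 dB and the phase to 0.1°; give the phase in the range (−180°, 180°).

Substitute s = j23:
Numerator: 5 = 5 + j0
Denominator: (j23)^2 + 20(j23) + 36 = -493 + j460
|N| = √(5² + 0²) ≈ 5, ∠N ≈ 0.00°
|D| = √(493² + 460²) ≈ 674.28, ∠D ≈ 136.98°
|H| = 5 / 674.28 ≈ 0.0074153
Gain = 20 log₁₀(0.0074153) ≈ -42.60 dB
∠H = 0.00° − 136.98° = -136.98°

-42.6 dB, -137.0°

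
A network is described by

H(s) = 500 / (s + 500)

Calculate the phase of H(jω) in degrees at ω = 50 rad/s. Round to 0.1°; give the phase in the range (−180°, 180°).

Substitute s = j50:
Numerator: 500 = 500 + j0
Denominator: (j50) + 500 = 500 + j50
|N| = √(500² + 0²) ≈ 500, ∠N ≈ 0.00°
|D| = √(500² + 50²) ≈ 502.49, ∠D ≈ 5.71°
∠H = 0.00° − 5.71° = -5.71°

-5.7°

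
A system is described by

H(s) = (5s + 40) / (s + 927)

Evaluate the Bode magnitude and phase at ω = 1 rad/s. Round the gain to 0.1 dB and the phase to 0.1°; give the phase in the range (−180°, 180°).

-27.2 dB, 7.1°

Substitute s = j1:
Numerator: 5(j1) + 40 = 40 + j5
Denominator: (j1) + 927 = 927 + j1
|N| = √(40² + 5²) ≈ 40.311, ∠N ≈ 7.13°
|D| = √(927² + 1²) ≈ 927, ∠D ≈ 0.06°
|H| = 40.311 / 927 ≈ 0.043485
Gain = 20 log₁₀(0.043485) ≈ -27.23 dB
∠H = 7.13° − 0.06° = 7.07°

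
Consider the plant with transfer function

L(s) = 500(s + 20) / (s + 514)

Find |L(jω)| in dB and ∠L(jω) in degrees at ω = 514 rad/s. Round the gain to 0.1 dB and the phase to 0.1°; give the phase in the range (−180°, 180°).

At s = jω = j514:
zero (s+20): 20 + j514 → |·| = √(20²+514²) = √264596 ≈ 514.39, ∠ = arctan(514/20) ≈ 87.77°
pole (s+514): 514 + j514 → |·| = √(514²+514²) = √528392 ≈ 726.91, ∠ = arctan(514/514) ≈ 45.00°
|L| = 500 · 514.39 / 726.91 ≈ 353.82
Gain = 20 log₁₀(353.82) ≈ 50.98 dB
∠L = 87.77° − 45.00° = 42.77°

51.0 dB, 42.8°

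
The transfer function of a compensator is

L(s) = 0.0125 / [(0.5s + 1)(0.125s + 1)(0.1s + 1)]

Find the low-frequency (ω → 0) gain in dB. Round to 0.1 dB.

-38.1 dB

L(0) = 0.0125 · 1 / 1 = 0.0125
20 log₁₀(0.0125) ≈ -38.06 dB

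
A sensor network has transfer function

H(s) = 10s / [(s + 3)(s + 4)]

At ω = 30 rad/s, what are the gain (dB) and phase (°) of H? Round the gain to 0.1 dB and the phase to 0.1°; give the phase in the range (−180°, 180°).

-9.7 dB, -76.7°

At s = jω = j30:
zero at origin: s = j30 → |·| = 30, ∠ = 90.00°
pole (s+3): 3 + j30 → |·| = √(3²+30²) = √909 ≈ 30.15, ∠ = arctan(30/3) ≈ 84.29°
pole (s+4): 4 + j30 → |·| = √(4²+30²) = √916 ≈ 30.265, ∠ = arctan(30/4) ≈ 82.41°
|H| = 10 · 30 / 912.49 ≈ 0.32877
Gain = 20 log₁₀(0.32877) ≈ -9.66 dB
∠H = 90.00° − 166.70° = -76.70°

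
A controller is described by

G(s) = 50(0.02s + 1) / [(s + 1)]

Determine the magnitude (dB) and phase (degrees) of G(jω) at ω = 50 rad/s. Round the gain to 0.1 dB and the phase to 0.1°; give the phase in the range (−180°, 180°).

3.0 dB, -43.9°

At ω = 50 rad/s:
zero (1 + j50·0.02) = 1 + j1 → |·| ≈ 1.4142, ∠ ≈ 45.00°
pole (1 + j50·1) = 1 + j50 → |·| ≈ 50.01, ∠ ≈ 88.85°
|G| = 50 · 1.4142 / (50.01) ≈ 1.4139
Gain = 20 log₁₀(1.4139) ≈ 3.01 dB
∠G = (45.00°) − (88.85°) = -43.85°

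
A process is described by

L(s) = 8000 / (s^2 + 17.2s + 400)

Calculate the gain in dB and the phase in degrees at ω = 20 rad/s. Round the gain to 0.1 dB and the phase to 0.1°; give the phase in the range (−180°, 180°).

At s = jω = j20:
quadratic: (j20)² + 17.2·j20 + 400 = 0 + j344 → |·| ≈ 344, ∠ ≈ 90.00°
|L| = 8000 / 344 ≈ 23.256
Gain = 20 log₁₀(23.256) ≈ 27.33 dB
∠L = 0.00° − 90.00° = -90.00°

27.3 dB, -90.0°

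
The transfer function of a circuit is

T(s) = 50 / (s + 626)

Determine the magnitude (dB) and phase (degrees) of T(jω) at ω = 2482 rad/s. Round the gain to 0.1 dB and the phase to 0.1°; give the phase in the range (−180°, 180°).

-34.2 dB, -75.8°

Substitute s = j2482:
Numerator: 50 = 50 + j0
Denominator: (j2482) + 626 = 626 + j2482
|N| = √(50² + 0²) ≈ 50, ∠N ≈ 0.00°
|D| = √(626² + 2482²) ≈ 2559.7, ∠D ≈ 75.84°
|T| = 50 / 2559.7 ≈ 0.019534
Gain = 20 log₁₀(0.019534) ≈ -34.18 dB
∠T = 0.00° − 75.84° = -75.84°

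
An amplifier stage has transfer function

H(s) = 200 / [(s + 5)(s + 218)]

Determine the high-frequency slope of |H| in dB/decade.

Each pole contributes −20 dB/decade at high frequency; each zero contributes +20 dB/decade.
Net: 0 zero(s) − 2 pole(s) → -40 dB/decade.

-40 dB/decade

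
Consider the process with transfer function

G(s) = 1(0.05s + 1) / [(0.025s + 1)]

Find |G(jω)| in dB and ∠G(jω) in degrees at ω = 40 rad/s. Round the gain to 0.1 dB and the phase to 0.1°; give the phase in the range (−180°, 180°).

At ω = 40 rad/s:
zero (1 + j40·0.05) = 1 + j2 → |·| ≈ 2.2361, ∠ ≈ 63.43°
pole (1 + j40·0.025) = 1 + j1 → |·| ≈ 1.4142, ∠ ≈ 45.00°
|G| = 1 · 2.2361 / (1.4142) ≈ 1.5812
Gain = 20 log₁₀(1.5812) ≈ 3.98 dB
∠G = (63.43°) − (45.00°) = 18.43°

4.0 dB, 18.4°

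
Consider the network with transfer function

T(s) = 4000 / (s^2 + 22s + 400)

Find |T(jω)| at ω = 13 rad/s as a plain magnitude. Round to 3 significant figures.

10.9

At s = jω = j13:
quadratic: (j13)² + 22·j13 + 400 = 231 + j286 → |·| ≈ 367.64, ∠ ≈ 51.07°
|T| = 4000 / 367.64 ≈ 10.88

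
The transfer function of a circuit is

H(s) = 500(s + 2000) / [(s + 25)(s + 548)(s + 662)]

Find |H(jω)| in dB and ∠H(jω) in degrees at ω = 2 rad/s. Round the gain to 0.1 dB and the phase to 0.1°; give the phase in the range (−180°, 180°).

-19.2 dB, -4.9°

At s = jω = j2:
zero (s+2000): 2000 + j2 → |·| = √(2000²+2²) = √4000004 ≈ 2000, ∠ = arctan(2/2000) ≈ 0.06°
pole (s+25): 25 + j2 → |·| = √(25²+2²) = √629 ≈ 25.08, ∠ = arctan(2/25) ≈ 4.57°
pole (s+548): 548 + j2 → |·| = √(548²+2²) = √300308 ≈ 548, ∠ = arctan(2/548) ≈ 0.21°
pole (s+662): 662 + j2 → |·| = √(662²+2²) = √438248 ≈ 662, ∠ = arctan(2/662) ≈ 0.17°
|H| = 500 · 2000 / 9.0984e+06 ≈ 0.10991
Gain = 20 log₁₀(0.10991) ≈ -19.18 dB
∠H = 0.06° − 4.95° = -4.89°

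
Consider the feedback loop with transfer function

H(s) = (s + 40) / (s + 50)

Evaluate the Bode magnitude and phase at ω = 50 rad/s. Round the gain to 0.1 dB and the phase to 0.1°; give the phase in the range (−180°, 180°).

-0.9 dB, 6.3°

Substitute s = j50:
Numerator: (j50) + 40 = 40 + j50
Denominator: (j50) + 50 = 50 + j50
|N| = √(40² + 50²) ≈ 64.031, ∠N ≈ 51.34°
|D| = √(50² + 50²) ≈ 70.711, ∠D ≈ 45.00°
|H| = 64.031 / 70.711 ≈ 0.90553
Gain = 20 log₁₀(0.90553) ≈ -0.86 dB
∠H = 51.34° − 45.00° = 6.34°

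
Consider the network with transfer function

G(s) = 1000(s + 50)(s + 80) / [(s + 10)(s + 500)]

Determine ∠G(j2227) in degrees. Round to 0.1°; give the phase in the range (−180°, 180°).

At s = jω = j2227:
zero (s+50): 50 + j2227 → |·| = √(50²+2227²) = √4962029 ≈ 2227.6, ∠ = arctan(2227/50) ≈ 88.71°
zero (s+80): 80 + j2227 → |·| = √(80²+2227²) = √4965929 ≈ 2228.4, ∠ = arctan(2227/80) ≈ 87.94°
pole (s+10): 10 + j2227 → |·| = √(10²+2227²) = √4959629 ≈ 2227, ∠ = arctan(2227/10) ≈ 89.74°
pole (s+500): 500 + j2227 → |·| = √(500²+2227²) = √5209529 ≈ 2282.4, ∠ = arctan(2227/500) ≈ 77.35°
∠G = 176.65° − 167.09° = 9.56°

9.6°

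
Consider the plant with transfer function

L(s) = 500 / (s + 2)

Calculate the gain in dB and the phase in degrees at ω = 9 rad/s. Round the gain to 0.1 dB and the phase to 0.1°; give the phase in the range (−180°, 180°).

34.7 dB, -77.5°

At s = jω = j9:
pole (s+2): 2 + j9 → |·| = √(2²+9²) = √85 ≈ 9.2195, ∠ = arctan(9/2) ≈ 77.47°
|L| = 500 / 9.2195 ≈ 54.233
Gain = 20 log₁₀(54.233) ≈ 34.69 dB
∠L = 0.00° − 77.47° = -77.47°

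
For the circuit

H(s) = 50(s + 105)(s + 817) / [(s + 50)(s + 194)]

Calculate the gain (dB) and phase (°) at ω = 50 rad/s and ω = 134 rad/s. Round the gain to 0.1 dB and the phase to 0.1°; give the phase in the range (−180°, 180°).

ω = 50: 50.5 dB, -30.5°; ω = 134: 46.4 dB, -42.9°

At s = jω = j50:
zero (s+105): 105 + j50 → |·| = √(105²+50²) = √13525 ≈ 116.3, ∠ = arctan(50/105) ≈ 25.46°
zero (s+817): 817 + j50 → |·| = √(817²+50²) = √669989 ≈ 818.53, ∠ = arctan(50/817) ≈ 3.50°
pole (s+50): 50 + j50 → |·| = √(50²+50²) = √5000 ≈ 70.711, ∠ = arctan(50/50) ≈ 45.00°
pole (s+194): 194 + j50 → |·| = √(194²+50²) = √40136 ≈ 200.34, ∠ = arctan(50/194) ≈ 14.45°
|H| = 50 · 95195 / 14166 ≈ 336
Gain = 20 log₁₀(336) ≈ 50.53 dB
∠H = 28.96° − 59.45° = -30.49°

At s = jω = j134:
zero (s+105): 105 + j134 → |·| = √(105²+134²) = √28981 ≈ 170.24, ∠ = arctan(134/105) ≈ 51.92°
zero (s+817): 817 + j134 → |·| = √(817²+134²) = √685445 ≈ 827.92, ∠ = arctan(134/817) ≈ 9.31°
pole (s+50): 50 + j134 → |·| = √(50²+134²) = √20456 ≈ 143.02, ∠ = arctan(134/50) ≈ 69.54°
pole (s+194): 194 + j134 → |·| = √(194²+134²) = √55592 ≈ 235.78, ∠ = arctan(134/194) ≈ 34.63°
|H| = 50 · 1.4095e+05 / 33721 ≈ 208.99
Gain = 20 log₁₀(208.99) ≈ 46.40 dB
∠H = 61.23° − 104.17° = -42.94°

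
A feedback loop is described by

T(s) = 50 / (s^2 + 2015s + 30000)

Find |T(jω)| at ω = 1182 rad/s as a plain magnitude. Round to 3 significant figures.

Substitute s = j1182:
Numerator: 50 = 50 + j0
Denominator: (j1182)^2 + 2015(j1182) + 30000 = -1367124 + j2381730
|N| = √(50² + 0²) ≈ 50, ∠N ≈ 0.00°
|D| = √(1367124² + 2381730²) ≈ 2.7462e+06, ∠D ≈ 119.86°
|T| = 50 / 2.7462e+06 ≈ 1.8207e-05

1.82e-05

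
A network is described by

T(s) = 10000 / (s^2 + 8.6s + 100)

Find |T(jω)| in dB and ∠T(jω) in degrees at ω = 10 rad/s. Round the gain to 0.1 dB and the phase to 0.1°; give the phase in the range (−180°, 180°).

41.3 dB, -90.0°

At s = jω = j10:
quadratic: (j10)² + 8.6·j10 + 100 = 0 + j86 → |·| ≈ 86, ∠ ≈ 90.00°
|T| = 10000 / 86 ≈ 116.28
Gain = 20 log₁₀(116.28) ≈ 41.31 dB
∠T = 0.00° − 90.00° = -90.00°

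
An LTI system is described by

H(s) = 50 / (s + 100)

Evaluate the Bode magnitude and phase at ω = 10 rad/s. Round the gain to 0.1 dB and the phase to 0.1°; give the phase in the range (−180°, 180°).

-6.1 dB, -5.7°

Substitute s = j10:
Numerator: 50 = 50 + j0
Denominator: (j10) + 100 = 100 + j10
|N| = √(50² + 0²) ≈ 50, ∠N ≈ 0.00°
|D| = √(100² + 10²) ≈ 100.5, ∠D ≈ 5.71°
|H| = 50 / 100.5 ≈ 0.49751
Gain = 20 log₁₀(0.49751) ≈ -6.06 dB
∠H = 0.00° − 5.71° = -5.71°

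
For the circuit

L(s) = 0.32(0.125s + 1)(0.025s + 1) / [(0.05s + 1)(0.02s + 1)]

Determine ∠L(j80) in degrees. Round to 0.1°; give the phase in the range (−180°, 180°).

13.8°

At ω = 80 rad/s:
zero (1 + j80·0.125) = 1 + j10 → |·| ≈ 10.05, ∠ ≈ 84.29°
zero (1 + j80·0.025) = 1 + j2 → |·| ≈ 2.2361, ∠ ≈ 63.43°
pole (1 + j80·0.05) = 1 + j4 → |·| ≈ 4.1231, ∠ ≈ 75.96°
pole (1 + j80·0.02) = 1 + j1.6 → |·| ≈ 1.8868, ∠ ≈ 57.99°
∠L = (84.29° + 63.43°) − (75.96° + 57.99°) = 13.77°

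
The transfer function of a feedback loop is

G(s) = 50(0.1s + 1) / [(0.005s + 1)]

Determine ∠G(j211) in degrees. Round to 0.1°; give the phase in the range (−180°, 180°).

40.8°

At ω = 211 rad/s:
zero (1 + j211·0.1) = 1 + j21.1 → |·| ≈ 21.124, ∠ ≈ 87.29°
pole (1 + j211·0.005) = 1 + j1.055 → |·| ≈ 1.4536, ∠ ≈ 46.53°
∠G = (87.29°) − (46.53°) = 40.76°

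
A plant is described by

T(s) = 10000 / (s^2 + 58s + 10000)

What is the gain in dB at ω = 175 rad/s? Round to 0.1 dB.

At s = jω = j175:
quadratic: (j175)² + 58·j175 + 10000 = -20625 + j10150 → |·| ≈ 22987, ∠ ≈ 153.80°
|T| = 10000 / 22987 ≈ 0.43503
Gain = 20 log₁₀(0.43503) ≈ -7.23 dB

-7.2 dB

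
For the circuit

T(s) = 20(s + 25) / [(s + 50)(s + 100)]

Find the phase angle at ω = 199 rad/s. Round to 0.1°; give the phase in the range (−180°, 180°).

At s = jω = j199:
zero (s+25): 25 + j199 → |·| = √(25²+199²) = √40226 ≈ 200.56, ∠ = arctan(199/25) ≈ 82.84°
pole (s+50): 50 + j199 → |·| = √(50²+199²) = √42101 ≈ 205.19, ∠ = arctan(199/50) ≈ 75.90°
pole (s+100): 100 + j199 → |·| = √(100²+199²) = √49601 ≈ 222.71, ∠ = arctan(199/100) ≈ 63.32°
∠T = 82.84° − 139.22° = -56.38°

-56.4°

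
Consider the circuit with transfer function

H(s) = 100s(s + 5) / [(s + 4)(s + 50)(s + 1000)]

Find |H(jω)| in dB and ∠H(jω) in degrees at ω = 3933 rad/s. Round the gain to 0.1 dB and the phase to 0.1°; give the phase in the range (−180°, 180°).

At s = jω = j3933:
zero (s+5): 5 + j3933 → |·| = √(5²+3933²) = √15468514 ≈ 3933, ∠ = arctan(3933/5) ≈ 89.93°
zero at origin: s = j3933 → |·| = 3933, ∠ = 90.00°
pole (s+4): 4 + j3933 → |·| = √(4²+3933²) = √15468505 ≈ 3933, ∠ = arctan(3933/4) ≈ 89.94°
pole (s+50): 50 + j3933 → |·| = √(50²+3933²) = √15470989 ≈ 3933.3, ∠ = arctan(3933/50) ≈ 89.27°
pole (s+1000): 1000 + j3933 → |·| = √(1000²+3933²) = √16468489 ≈ 4058.1, ∠ = arctan(3933/1000) ≈ 75.73°
|H| = 100 · 1.5468e+07 / 6.2777e+10 ≈ 0.02464
Gain = 20 log₁₀(0.02464) ≈ -32.17 dB
∠H = 179.93° − 254.94° = -75.01°

-32.2 dB, -75.0°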